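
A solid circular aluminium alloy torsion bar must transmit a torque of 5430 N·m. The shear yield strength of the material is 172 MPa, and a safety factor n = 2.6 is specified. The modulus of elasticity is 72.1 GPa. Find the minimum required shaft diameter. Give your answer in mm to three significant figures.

Allowable shear stress τ_allow = 172/2.6 = 66.15 MPa.
For a solid shaft τ = 16T/(πd³), so d³ = 16T/(π τ_allow) = 16×5430000/(π×66.15) = 418000 mm³.
d = (418000)^(1/3) = 74.77 mm.

d = 74.8 mm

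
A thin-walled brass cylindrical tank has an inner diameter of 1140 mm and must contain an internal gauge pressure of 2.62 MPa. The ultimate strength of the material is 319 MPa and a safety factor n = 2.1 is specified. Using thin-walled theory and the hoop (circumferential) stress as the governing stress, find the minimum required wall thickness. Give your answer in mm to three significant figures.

t = 9.83 mm

σ_allow = 319/2.1 = 151.9 MPa.
Hoop stress σ_h = pD/(2t), so t = pD/(2σ_allow) = 2.62×1140/(2×151.9) = 9.831 mm.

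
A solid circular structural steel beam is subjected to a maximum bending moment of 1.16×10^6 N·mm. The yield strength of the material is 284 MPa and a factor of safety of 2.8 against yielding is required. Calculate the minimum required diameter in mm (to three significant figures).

σ_allow = 284/2.8 = 101.4 MPa.
For a solid circular section σ = 32M/(πd³), so d³ = 32M/(π σ_allow) = 32×1160000/(π×101.4) = 116500 mm³.
d = 48.84 mm.

d = 48.8 mm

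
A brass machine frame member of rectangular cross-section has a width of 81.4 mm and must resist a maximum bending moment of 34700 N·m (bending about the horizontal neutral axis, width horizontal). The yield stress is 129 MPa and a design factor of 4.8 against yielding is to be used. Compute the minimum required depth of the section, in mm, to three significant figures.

σ_allow = 129/4.8 = 26.88 MPa.
For a rectangular section σ = 6M/(bh²), so h² = 6M/(b σ_allow) = 6×3.4700×10^7/(81.4×26.88) = 95170 mm².
h = 308.5 mm.

h = 308 mm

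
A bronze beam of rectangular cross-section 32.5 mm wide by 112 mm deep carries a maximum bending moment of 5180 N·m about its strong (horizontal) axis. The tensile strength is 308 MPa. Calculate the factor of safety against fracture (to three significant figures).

Section modulus S = bh²/6 = 32.5×112²/6 = 67950 mm³.
σ = M/S = 5180000/67950 = 76.24 MPa.
n = 308/76.24 = 4.040.

n = 4.04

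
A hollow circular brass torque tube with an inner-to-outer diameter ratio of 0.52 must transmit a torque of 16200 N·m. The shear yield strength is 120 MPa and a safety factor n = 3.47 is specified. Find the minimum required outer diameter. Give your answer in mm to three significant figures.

τ_allow = 120/3.47 = 34.58 MPa.
For a hollow shaft τ = 16T/[πd_o³(1−k⁴)] with k = 0.52, so 1−k⁴ = 0.9269.
d_o³ = 16T/[π τ_allow (1−k⁴)] = 16×1.6200×10^7/(π×34.58×0.9269) = 2.574×10^6 mm³.
d_o = 137.0 mm.

d_o = 137 mm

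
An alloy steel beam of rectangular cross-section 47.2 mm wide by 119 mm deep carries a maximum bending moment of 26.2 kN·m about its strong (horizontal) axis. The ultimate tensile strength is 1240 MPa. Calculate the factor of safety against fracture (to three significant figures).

Section modulus S = bh²/6 = 47.2×119²/6 = 111400 mm³.
σ = M/S = 2.6200×10^7/111400 = 235.2 MPa.
n = 1240/235.2 = 5.272.

n = 5.27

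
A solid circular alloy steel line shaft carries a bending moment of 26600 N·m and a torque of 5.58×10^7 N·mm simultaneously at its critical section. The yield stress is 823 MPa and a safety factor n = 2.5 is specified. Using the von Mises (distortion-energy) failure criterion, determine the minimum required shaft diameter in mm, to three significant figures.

d = 120 mm

σ_allow = σ_y/n = 823/2.5 = 329.2 MPa.
For a solid shaft σ_b = 32M/(πd³) and τ = 16T/(πd³), so the von Mises stress is σ' = (16/πd³)·√(4M²+3T²).
√(4M²+3T²) = √(4×(2.660×10^7)² + 3×(5.580×10^7)²) = 1.103×10^8 N·mm.
d³ = 16×1.103×10^8/(π×329.2) = 1.707×10^6 mm³.
d = 119.5 mm.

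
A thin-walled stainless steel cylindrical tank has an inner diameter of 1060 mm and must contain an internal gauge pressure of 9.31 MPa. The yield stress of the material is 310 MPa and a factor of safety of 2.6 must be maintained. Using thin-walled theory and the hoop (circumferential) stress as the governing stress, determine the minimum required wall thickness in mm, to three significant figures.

t = 41.4 mm

σ_allow = 310/2.6 = 119.2 MPa.
Hoop stress σ_h = pD/(2t), so t = pD/(2σ_allow) = 9.31×1060/(2×119.2) = 41.38 mm.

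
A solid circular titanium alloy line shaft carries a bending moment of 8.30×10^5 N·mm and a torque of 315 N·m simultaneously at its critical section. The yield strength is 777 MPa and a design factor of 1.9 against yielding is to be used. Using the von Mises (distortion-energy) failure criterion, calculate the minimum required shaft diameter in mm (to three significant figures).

σ_allow = σ_y/n = 777/1.9 = 408.9 MPa.
For a solid shaft σ_b = 32M/(πd³) and τ = 16T/(πd³), so the von Mises stress is σ' = (16/πd³)·√(4M²+3T²).
√(4M²+3T²) = √(4×(830000)² + 3×(315000)²) = 1.747×10^6 N·mm.
d³ = 16×1.747×10^6/(π×408.9) = 21760 mm³.
d = 27.92 mm.

d = 27.9 mm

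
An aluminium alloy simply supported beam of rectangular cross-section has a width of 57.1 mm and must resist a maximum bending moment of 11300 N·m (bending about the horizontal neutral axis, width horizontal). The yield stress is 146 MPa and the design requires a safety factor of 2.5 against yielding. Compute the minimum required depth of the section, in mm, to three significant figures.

σ_allow = 146/2.5 = 58.40 MPa.
For a rectangular section σ = 6M/(bh²), so h² = 6M/(b σ_allow) = 6×1.1300×10^7/(57.1×58.40) = 20330 mm².
h = 142.6 mm.

h = 143 mm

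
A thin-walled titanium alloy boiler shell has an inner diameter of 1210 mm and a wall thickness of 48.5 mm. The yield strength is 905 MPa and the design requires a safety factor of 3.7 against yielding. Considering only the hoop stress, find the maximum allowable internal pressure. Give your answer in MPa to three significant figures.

p_allow = 19.6 MPa

σ_allow = 905/3.7 = 244.6 MPa.
σ_h = pD/(2t) → p_allow = 2σ_allow t/D = 2×244.6×48.5/1210 = 19.61 MPa.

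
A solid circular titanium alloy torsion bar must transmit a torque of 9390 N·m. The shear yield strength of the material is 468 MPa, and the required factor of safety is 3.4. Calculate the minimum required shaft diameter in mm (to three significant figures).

d = 70.3 mm

Allowable shear stress τ_allow = 468/3.4 = 137.6 MPa.
For a solid shaft τ = 16T/(πd³), so d³ = 16T/(π τ_allow) = 16×9390000/(π×137.6) = 347400 mm³.
d = (347400)^(1/3) = 70.30 mm.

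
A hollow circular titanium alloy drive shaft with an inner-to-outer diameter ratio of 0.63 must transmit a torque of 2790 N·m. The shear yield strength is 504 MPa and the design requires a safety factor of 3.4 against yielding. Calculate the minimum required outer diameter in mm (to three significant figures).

d_o = 48.5 mm

τ_allow = 504/3.4 = 148.2 MPa.
For a hollow shaft τ = 16T/[πd_o³(1−k⁴)] with k = 0.63, so 1−k⁴ = 0.8425.
d_o³ = 16T/[π τ_allow (1−k⁴)] = 16×2790000/(π×148.2×0.8425) = 113800 mm³.
d_o = 48.46 mm.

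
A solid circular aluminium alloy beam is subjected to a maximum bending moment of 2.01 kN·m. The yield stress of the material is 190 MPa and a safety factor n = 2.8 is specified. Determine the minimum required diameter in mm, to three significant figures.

σ_allow = 190/2.8 = 67.86 MPa.
For a solid circular section σ = 32M/(πd³), so d³ = 32M/(π σ_allow) = 32×2010000/(π×67.86) = 301700 mm³.
d = 67.07 mm.

d = 67.1 mm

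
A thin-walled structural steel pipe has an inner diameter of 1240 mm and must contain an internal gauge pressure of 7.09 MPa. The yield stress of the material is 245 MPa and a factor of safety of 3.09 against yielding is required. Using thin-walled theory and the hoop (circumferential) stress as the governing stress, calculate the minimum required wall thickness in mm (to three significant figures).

σ_allow = 245/3.09 = 79.29 MPa.
Hoop stress σ_h = pD/(2t), so t = pD/(2σ_allow) = 7.09×1240/(2×79.29) = 55.44 mm.

t = 55.4 mm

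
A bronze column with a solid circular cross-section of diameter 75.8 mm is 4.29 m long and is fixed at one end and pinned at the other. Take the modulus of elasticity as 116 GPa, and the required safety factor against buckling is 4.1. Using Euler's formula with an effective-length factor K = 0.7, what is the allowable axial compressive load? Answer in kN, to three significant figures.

I = πd⁴/64 = π×75.8⁴/64 = 1.620×10^6 mm⁴.
Effective length L_e = KL = 0.7×4.29 m = 3003 mm.
Euler critical load P_cr = π²EI/L_e² = π²×116000×1.620×10^6/3003² = 205700 N.
P_allow = P_cr/n = 205700/4.1 = 50180 N.

P_allow = 50.2 kN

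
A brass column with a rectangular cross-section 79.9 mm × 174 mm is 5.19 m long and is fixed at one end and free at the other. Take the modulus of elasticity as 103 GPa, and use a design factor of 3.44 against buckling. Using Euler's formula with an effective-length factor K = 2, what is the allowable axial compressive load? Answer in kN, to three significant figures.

Buckling occurs about the weak axis: I_min = h·b³/12 = 174×79.9³/12 = 7.396×10^6 mm⁴ (b = 79.9 mm is the smaller dimension).
Effective length L_e = KL = 2×5.19 m = 10380 mm.
Euler critical load P_cr = π²EI/L_e² = π²×103000×7.396×10^6/10380² = 69780 N.
P_allow = P_cr/n = 69780/3.44 = 20290 N.

P_allow = 20.3 kN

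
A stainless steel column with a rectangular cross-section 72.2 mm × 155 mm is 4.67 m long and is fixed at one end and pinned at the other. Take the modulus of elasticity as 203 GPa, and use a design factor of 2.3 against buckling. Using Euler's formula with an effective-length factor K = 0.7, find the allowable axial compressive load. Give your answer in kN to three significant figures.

Buckling occurs about the weak axis: I_min = h·b³/12 = 155×72.2³/12 = 4.861×10^6 mm⁴ (b = 72.2 mm is the smaller dimension).
Effective length L_e = KL = 0.7×4.67 m = 3269 mm.
Euler critical load P_cr = π²EI/L_e² = π²×203000×4.861×10^6/3269² = 911400 N.
P_allow = P_cr/n = 911400/2.3 = 396300 N.

P_allow = 396 kN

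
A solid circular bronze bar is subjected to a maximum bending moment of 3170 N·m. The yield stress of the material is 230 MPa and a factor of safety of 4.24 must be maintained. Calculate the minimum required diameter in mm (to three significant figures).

σ_allow = 230/4.24 = 54.25 MPa.
For a solid circular section σ = 32M/(πd³), so d³ = 32M/(π σ_allow) = 32×3170000/(π×54.25) = 595200 mm³.
d = 84.12 mm.

d = 84.1 mm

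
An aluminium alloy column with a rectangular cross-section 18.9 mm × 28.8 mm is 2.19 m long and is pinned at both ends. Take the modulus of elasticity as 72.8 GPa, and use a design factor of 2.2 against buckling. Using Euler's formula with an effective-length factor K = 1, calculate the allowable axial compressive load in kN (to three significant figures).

Buckling occurs about the weak axis: I_min = h·b³/12 = 28.8×18.9³/12 = 16200 mm⁴ (b = 18.9 mm is the smaller dimension).
Effective length L_e = KL = 1×2.19 m = 2190 mm.
Euler critical load P_cr = π²EI/L_e² = π²×72800×16200/2190² = 2427 N.
P_allow = P_cr/n = 2427/2.2 = 1103 N.

P_allow = 1.10 kN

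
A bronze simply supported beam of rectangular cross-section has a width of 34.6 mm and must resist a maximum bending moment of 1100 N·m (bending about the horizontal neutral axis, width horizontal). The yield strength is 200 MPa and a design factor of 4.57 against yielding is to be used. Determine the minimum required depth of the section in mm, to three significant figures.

σ_allow = 200/4.57 = 43.76 MPa.
For a rectangular section σ = 6M/(bh²), so h² = 6M/(b σ_allow) = 6×1100000/(34.6×43.76) = 4359 mm².
h = 66.02 mm.

h = 66.0 mm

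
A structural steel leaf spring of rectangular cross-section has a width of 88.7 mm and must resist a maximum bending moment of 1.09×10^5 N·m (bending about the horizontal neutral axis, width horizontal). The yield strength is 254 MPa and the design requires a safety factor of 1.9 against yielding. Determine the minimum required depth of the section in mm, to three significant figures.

h = 235 mm

σ_allow = 254/1.9 = 133.7 MPa.
For a rectangular section σ = 6M/(bh²), so h² = 6M/(b σ_allow) = 6×1.0900×10^8/(88.7×133.7) = 55150 mm².
h = 234.8 mm.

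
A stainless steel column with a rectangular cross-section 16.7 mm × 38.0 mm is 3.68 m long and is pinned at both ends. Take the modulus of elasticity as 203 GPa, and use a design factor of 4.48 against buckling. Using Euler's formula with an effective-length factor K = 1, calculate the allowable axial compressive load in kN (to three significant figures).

Buckling occurs about the weak axis: I_min = h·b³/12 = 38.0×16.7³/12 = 14750 mm⁴ (b = 16.7 mm is the smaller dimension).
Effective length L_e = KL = 1×3.68 m = 3680 mm.
Euler critical load P_cr = π²EI/L_e² = π²×203000×14750/3680² = 2182 N.
P_allow = P_cr/n = 2182/4.48 = 487.1 N.

P_allow = 0.487 kN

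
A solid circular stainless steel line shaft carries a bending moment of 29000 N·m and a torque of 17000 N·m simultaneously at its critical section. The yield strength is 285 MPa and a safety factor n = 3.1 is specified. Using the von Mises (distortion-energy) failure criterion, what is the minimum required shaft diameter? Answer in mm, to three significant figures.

σ_allow = σ_y/n = 285/3.1 = 91.94 MPa.
For a solid shaft σ_b = 32M/(πd³) and τ = 16T/(πd³), so the von Mises stress is σ' = (16/πd³)·√(4M²+3T²).
√(4M²+3T²) = √(4×(2.900×10^7)² + 3×(1.700×10^7)²) = 6.505×10^7 N·mm.
d³ = 16×6.505×10^7/(π×91.94) = 3.603×10^6 mm³.
d = 153.3 mm.

d = 153 mm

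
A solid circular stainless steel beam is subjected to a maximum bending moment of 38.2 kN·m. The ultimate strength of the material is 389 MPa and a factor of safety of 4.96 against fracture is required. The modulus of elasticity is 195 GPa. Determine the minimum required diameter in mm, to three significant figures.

d = 171 mm

σ_allow = 389/4.96 = 78.43 MPa.
For a solid circular section σ = 32M/(πd³), so d³ = 32M/(π σ_allow) = 32×3.8200×10^7/(π×78.43) = 4.961×10^6 mm³.
d = 170.6 mm.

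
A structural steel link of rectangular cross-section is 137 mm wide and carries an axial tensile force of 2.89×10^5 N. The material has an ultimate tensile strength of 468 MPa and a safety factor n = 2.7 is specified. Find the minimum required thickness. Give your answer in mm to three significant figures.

σ_allow = 468/2.7 = 173.3 MPa.
Required area A = F/σ_allow = 289000/173.3 = 1667 mm².
t = A/w = 1667/137 = 12.17 mm.

t = 12.2 mm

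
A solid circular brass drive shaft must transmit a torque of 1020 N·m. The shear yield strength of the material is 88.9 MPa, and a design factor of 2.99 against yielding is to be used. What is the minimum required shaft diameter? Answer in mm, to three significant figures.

d = 55.9 mm

Allowable shear stress τ_allow = 88.9/2.99 = 29.73 MPa.
For a solid shaft τ = 16T/(πd³), so d³ = 16T/(π τ_allow) = 16×1020000/(π×29.73) = 174700 mm³.
d = (174700)^(1/3) = 55.90 mm.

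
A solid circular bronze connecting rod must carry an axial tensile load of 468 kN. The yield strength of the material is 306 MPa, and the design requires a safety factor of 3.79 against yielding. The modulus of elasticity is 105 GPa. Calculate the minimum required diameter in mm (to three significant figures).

Allowable stress σ_allow = 306/3.79 = 80.74 MPa.
Required area A = F/σ_allow = 468000/80.74 = 5796 mm².
A = πd²/4 → d = √(4A/π) = 85.91 mm.

d = 85.9 mm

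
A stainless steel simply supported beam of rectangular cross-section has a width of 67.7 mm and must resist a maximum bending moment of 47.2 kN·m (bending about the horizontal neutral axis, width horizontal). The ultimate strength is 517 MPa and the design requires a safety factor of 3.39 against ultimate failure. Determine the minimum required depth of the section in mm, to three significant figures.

h = 166 mm

σ_allow = 517/3.39 = 152.5 MPa.
For a rectangular section σ = 6M/(bh²), so h² = 6M/(b σ_allow) = 6×4.7200×10^7/(67.7×152.5) = 27430 mm².
h = 165.6 mm.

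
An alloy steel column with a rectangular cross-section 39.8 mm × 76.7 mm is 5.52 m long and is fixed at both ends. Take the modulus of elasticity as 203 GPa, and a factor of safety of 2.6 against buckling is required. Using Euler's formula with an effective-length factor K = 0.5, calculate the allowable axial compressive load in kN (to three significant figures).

P_allow = 40.8 kN

Buckling occurs about the weak axis: I_min = h·b³/12 = 76.7×39.8³/12 = 403000 mm⁴ (b = 39.8 mm is the smaller dimension).
Effective length L_e = KL = 0.5×5.52 m = 2760 mm.
Euler critical load P_cr = π²EI/L_e² = π²×203000×403000/2760² = 106000 N.
P_allow = P_cr/n = 106000/2.6 = 40760 N.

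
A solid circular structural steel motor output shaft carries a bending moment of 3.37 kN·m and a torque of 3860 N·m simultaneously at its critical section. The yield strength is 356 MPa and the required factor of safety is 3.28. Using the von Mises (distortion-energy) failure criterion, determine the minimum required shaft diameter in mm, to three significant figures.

σ_allow = σ_y/n = 356/3.28 = 108.5 MPa.
For a solid shaft σ_b = 32M/(πd³) and τ = 16T/(πd³), so the von Mises stress is σ' = (16/πd³)·√(4M²+3T²).
√(4M²+3T²) = √(4×(3.370×10^6)² + 3×(3.860×10^6)²) = 9.493×10^6 N·mm.
d³ = 16×9.493×10^6/(π×108.5) = 445500 mm³.
d = 76.37 mm.

d = 76.4 mm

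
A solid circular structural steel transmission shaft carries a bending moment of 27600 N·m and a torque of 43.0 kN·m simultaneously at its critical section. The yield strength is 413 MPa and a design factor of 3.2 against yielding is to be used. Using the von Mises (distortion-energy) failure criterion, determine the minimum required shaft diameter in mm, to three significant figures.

σ_allow = σ_y/n = 413/3.2 = 129.1 MPa.
For a solid shaft σ_b = 32M/(πd³) and τ = 16T/(πd³), so the von Mises stress is σ' = (16/πd³)·√(4M²+3T²).
√(4M²+3T²) = √(4×(2.760×10^7)² + 3×(4.300×10^7)²) = 9.270×10^7 N·mm.
d³ = 16×9.270×10^7/(π×129.1) = 3.658×10^6 mm³.
d = 154.1 mm.

d = 154 mm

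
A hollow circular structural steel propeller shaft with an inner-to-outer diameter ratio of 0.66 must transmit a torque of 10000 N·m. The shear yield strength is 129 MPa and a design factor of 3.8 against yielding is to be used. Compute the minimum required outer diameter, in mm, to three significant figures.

d_o = 123 mm

τ_allow = 129/3.8 = 33.95 MPa.
For a hollow shaft τ = 16T/[πd_o³(1−k⁴)] with k = 0.66, so 1−k⁴ = 0.8103.
d_o³ = 16T/[π τ_allow (1−k⁴)] = 16×1.0000×10^7/(π×33.95×0.8103) = 1.852×10^6 mm³.
d_o = 122.8 mm.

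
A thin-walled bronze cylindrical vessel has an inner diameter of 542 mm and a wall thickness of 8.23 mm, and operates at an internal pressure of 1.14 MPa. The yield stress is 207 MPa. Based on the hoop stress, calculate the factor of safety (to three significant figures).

n = 5.51

σ_h = pD/(2t) = 1.14×542/(2×8.23) = 37.54 MPa.
n = 207/37.54 = 5.514.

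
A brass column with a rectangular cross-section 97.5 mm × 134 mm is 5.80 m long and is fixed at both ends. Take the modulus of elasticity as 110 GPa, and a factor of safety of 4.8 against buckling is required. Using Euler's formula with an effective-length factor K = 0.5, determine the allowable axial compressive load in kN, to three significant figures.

P_allow = 278 kN

Buckling occurs about the weak axis: I_min = h·b³/12 = 134×97.5³/12 = 1.035×10^7 mm⁴ (b = 97.5 mm is the smaller dimension).
Effective length L_e = KL = 0.5×5.80 m = 2900 mm.
Euler critical load P_cr = π²EI/L_e² = π²×110000×1.035×10^7/2900² = 1.336×10^6 N.
P_allow = P_cr/n = 1.336×10^6/4.8 = 278400 N.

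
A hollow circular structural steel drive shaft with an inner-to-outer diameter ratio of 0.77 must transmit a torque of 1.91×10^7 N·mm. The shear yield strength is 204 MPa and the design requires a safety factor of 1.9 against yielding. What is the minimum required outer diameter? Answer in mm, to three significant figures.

τ_allow = 204/1.9 = 107.4 MPa.
For a hollow shaft τ = 16T/[πd_o³(1−k⁴)] with k = 0.77, so 1−k⁴ = 0.6485.
d_o³ = 16T/[π τ_allow (1−k⁴)] = 16×1.9100×10^7/(π×107.4×0.6485) = 1.397×10^6 mm³.
d_o = 111.8 mm.

d_o = 112 mm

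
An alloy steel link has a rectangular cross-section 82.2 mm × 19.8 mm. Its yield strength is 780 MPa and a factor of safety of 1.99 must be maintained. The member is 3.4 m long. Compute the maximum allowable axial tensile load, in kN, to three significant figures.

F_allow = 638 kN

σ_allow = 780/1.99 = 392.0 MPa.
A = 82.2×19.8 = 1628 mm².
F_allow = σ_allow × A = 392.0×1628 = 637900 N.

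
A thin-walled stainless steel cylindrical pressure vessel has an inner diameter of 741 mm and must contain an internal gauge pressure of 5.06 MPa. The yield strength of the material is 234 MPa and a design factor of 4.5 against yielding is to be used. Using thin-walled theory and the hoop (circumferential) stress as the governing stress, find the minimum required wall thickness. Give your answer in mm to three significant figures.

σ_allow = 234/4.5 = 52.00 MPa.
Hoop stress σ_h = pD/(2t), so t = pD/(2σ_allow) = 5.06×741/(2×52.00) = 36.05 mm.

t = 36.1 mm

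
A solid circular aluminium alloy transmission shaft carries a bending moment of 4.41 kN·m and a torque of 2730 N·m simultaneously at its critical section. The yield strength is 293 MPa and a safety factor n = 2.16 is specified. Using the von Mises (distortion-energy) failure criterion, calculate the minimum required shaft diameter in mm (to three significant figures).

d = 72.2 mm

σ_allow = σ_y/n = 293/2.16 = 135.6 MPa.
For a solid shaft σ_b = 32M/(πd³) and τ = 16T/(πd³), so the von Mises stress is σ' = (16/πd³)·√(4M²+3T²).
√(4M²+3T²) = √(4×(4.410×10^6)² + 3×(2.730×10^6)²) = 1.001×10^7 N·mm.
d³ = 16×1.001×10^7/(π×135.6) = 375700 mm³.
d = 72.16 mm.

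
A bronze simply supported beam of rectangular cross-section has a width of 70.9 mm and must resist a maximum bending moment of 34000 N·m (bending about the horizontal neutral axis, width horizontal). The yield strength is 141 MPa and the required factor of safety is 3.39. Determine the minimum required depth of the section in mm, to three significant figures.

σ_allow = 141/3.39 = 41.59 MPa.
For a rectangular section σ = 6M/(bh²), so h² = 6M/(b σ_allow) = 6×3.4000×10^7/(70.9×41.59) = 69180 mm².
h = 263.0 mm.

h = 263 mm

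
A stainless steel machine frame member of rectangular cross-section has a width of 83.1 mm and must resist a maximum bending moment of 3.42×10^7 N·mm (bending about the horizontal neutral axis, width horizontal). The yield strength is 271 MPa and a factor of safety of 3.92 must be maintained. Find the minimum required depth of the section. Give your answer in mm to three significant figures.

σ_allow = 271/3.92 = 69.13 MPa.
For a rectangular section σ = 6M/(bh²), so h² = 6M/(b σ_allow) = 6×3.4200×10^7/(83.1×69.13) = 35720 mm².
h = 189.0 mm.

h = 189 mm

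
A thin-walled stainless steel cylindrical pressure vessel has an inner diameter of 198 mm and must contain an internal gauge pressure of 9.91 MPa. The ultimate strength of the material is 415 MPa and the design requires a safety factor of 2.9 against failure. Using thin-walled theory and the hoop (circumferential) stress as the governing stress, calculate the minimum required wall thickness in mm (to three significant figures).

t = 6.86 mm

σ_allow = 415/2.9 = 143.1 MPa.
Hoop stress σ_h = pD/(2t), so t = pD/(2σ_allow) = 9.91×198/(2×143.1) = 6.856 mm.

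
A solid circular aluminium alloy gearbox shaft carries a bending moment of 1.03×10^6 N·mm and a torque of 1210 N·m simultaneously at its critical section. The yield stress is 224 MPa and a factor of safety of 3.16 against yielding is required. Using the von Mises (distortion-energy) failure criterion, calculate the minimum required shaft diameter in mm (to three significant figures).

d = 59.5 mm

σ_allow = σ_y/n = 224/3.16 = 70.89 MPa.
For a solid shaft σ_b = 32M/(πd³) and τ = 16T/(πd³), so the von Mises stress is σ' = (16/πd³)·√(4M²+3T²).
√(4M²+3T²) = √(4×(1.030×10^6)² + 3×(1.210×10^6)²) = 2.939×10^6 N·mm.
d³ = 16×2.939×10^6/(π×70.89) = 211100 mm³.
d = 59.55 mm.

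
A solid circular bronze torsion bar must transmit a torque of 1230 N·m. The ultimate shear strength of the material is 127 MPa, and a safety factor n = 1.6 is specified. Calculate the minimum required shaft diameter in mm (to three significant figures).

d = 42.9 mm

Allowable shear stress τ_allow = 127/1.6 = 79.38 MPa.
For a solid shaft τ = 16T/(πd³), so d³ = 16T/(π τ_allow) = 16×1230000/(π×79.38) = 78920 mm³.
d = (78920)^(1/3) = 42.89 mm.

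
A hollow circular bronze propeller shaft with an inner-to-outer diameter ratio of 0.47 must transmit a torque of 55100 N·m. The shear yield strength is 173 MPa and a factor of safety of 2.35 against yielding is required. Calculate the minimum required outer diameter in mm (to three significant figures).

τ_allow = 173/2.35 = 73.62 MPa.
For a hollow shaft τ = 16T/[πd_o³(1−k⁴)] with k = 0.47, so 1−k⁴ = 0.9512.
d_o³ = 16T/[π τ_allow (1−k⁴)] = 16×5.5100×10^7/(π×73.62×0.9512) = 4.007×10^6 mm³.
d_o = 158.8 mm.

d_o = 159 mm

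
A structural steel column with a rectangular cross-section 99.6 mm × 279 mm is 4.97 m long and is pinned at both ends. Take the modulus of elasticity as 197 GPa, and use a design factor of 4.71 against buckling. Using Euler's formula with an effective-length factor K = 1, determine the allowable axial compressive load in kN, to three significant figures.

Buckling occurs about the weak axis: I_min = h·b³/12 = 279×99.6³/12 = 2.297×10^7 mm⁴ (b = 99.6 mm is the smaller dimension).
Effective length L_e = KL = 1×4.97 m = 4970 mm.
Euler critical load P_cr = π²EI/L_e² = π²×197000×2.297×10^7/4970² = 1.808×10^6 N.
P_allow = P_cr/n = 1.808×10^6/4.71 = 383900 N.

P_allow = 384 kN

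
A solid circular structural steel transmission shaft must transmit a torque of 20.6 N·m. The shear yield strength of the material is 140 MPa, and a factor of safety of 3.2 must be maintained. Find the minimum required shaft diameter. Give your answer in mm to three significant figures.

Allowable shear stress τ_allow = 140/3.2 = 43.75 MPa.
For a solid shaft τ = 16T/(πd³), so d³ = 16T/(π τ_allow) = 16×20600/(π×43.75) = 2398 mm³.
d = (2398)^(1/3) = 13.39 mm.

d = 13.4 mm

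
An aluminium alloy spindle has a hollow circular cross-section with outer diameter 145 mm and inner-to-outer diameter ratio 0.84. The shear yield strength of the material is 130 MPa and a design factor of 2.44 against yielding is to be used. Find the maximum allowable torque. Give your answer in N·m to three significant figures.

T_allow = 16000 N·m

τ_allow = 130/2.44 = 53.28 MPa.
For a hollow shaft T_allow = τ_allow·πd_o³(1−k⁴)/16 with 1−k⁴ = 0.5021, so πd_o³(1−k⁴)/16 = 300600 mm³.
T_allow = 53.28×300600 = 1.601×10^7 N·mm = 16010 N·m.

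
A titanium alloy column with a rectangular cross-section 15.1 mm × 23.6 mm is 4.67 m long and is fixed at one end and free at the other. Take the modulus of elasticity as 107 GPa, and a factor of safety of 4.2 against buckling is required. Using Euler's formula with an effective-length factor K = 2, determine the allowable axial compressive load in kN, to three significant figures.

P_allow = 0.0195 kN

Buckling occurs about the weak axis: I_min = h·b³/12 = 23.6×15.1³/12 = 6771 mm⁴ (b = 15.1 mm is the smaller dimension).
Effective length L_e = KL = 2×4.67 m = 9340 mm.
Euler critical load P_cr = π²EI/L_e² = π²×107000×6771/9340² = 81.97 N.
P_allow = P_cr/n = 81.97/4.2 = 19.52 N.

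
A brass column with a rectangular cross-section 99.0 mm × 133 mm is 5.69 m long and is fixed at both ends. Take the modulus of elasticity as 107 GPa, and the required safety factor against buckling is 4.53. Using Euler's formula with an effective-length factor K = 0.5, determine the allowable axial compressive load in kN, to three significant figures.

Buckling occurs about the weak axis: I_min = h·b³/12 = 133×99.0³/12 = 1.075×10^7 mm⁴ (b = 99.0 mm is the smaller dimension).
Effective length L_e = KL = 0.5×5.69 m = 2845 mm.
Euler critical load P_cr = π²EI/L_e² = π²×107000×1.075×10^7/2845² = 1.403×10^6 N.
P_allow = P_cr/n = 1.403×10^6/4.53 = 309700 N.

P_allow = 310 kN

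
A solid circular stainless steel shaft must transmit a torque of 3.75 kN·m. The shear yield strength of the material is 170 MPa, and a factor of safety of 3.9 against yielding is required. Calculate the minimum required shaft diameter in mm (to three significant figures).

Allowable shear stress τ_allow = 170/3.9 = 43.59 MPa.
For a solid shaft τ = 16T/(πd³), so d³ = 16T/(π τ_allow) = 16×3750000/(π×43.59) = 438100 mm³.
d = (438100)^(1/3) = 75.95 mm.

d = 76.0 mm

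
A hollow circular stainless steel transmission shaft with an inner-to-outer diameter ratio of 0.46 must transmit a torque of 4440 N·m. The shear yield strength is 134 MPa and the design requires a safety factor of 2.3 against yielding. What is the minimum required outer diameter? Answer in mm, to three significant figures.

d_o = 74.1 mm

τ_allow = 134/2.3 = 58.26 MPa.
For a hollow shaft τ = 16T/[πd_o³(1−k⁴)] with k = 0.46, so 1−k⁴ = 0.9552.
d_o³ = 16T/[π τ_allow (1−k⁴)] = 16×4440000/(π×58.26×0.9552) = 406300 mm³.
d_o = 74.07 mm.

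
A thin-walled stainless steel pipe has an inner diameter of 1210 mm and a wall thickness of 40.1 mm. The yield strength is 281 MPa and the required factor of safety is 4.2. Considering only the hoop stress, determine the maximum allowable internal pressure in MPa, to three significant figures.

σ_allow = 281/4.2 = 66.90 MPa.
σ_h = pD/(2t) → p_allow = 2σ_allow t/D = 2×66.90×40.1/1210 = 4.435 MPa.

p_allow = 4.43 MPa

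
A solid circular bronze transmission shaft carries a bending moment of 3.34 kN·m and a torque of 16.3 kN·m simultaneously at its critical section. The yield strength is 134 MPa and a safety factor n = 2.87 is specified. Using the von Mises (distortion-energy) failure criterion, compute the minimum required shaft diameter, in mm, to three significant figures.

σ_allow = σ_y/n = 134/2.87 = 46.69 MPa.
For a solid shaft σ_b = 32M/(πd³) and τ = 16T/(πd³), so the von Mises stress is σ' = (16/πd³)·√(4M²+3T²).
√(4M²+3T²) = √(4×(3.340×10^6)² + 3×(1.630×10^7)²) = 2.901×10^7 N·mm.
d³ = 16×2.901×10^7/(π×46.69) = 3.165×10^6 mm³.
d = 146.8 mm.

d = 147 mm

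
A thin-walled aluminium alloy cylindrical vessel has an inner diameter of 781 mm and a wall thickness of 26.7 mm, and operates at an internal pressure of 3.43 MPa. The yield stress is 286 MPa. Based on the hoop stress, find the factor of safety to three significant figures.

n = 5.70

σ_h = pD/(2t) = 3.43×781/(2×26.7) = 50.17 MPa.
n = 286/50.17 = 5.701.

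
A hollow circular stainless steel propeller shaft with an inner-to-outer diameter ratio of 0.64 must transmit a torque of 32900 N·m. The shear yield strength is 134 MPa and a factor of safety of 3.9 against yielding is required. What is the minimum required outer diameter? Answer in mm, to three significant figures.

d_o = 180 mm

τ_allow = 134/3.9 = 34.36 MPa.
For a hollow shaft τ = 16T/[πd_o³(1−k⁴)] with k = 0.64, so 1−k⁴ = 0.8322.
d_o³ = 16T/[π τ_allow (1−k⁴)] = 16×3.2900×10^7/(π×34.36×0.8322) = 5.860×10^6 mm³.
d_o = 180.3 mm.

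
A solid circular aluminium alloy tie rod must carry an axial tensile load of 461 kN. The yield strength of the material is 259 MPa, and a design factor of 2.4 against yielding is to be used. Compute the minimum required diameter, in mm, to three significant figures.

d = 73.7 mm

Allowable stress σ_allow = 259/2.4 = 107.9 MPa.
Required area A = F/σ_allow = 461000/107.9 = 4272 mm².
A = πd²/4 → d = √(4A/π) = 73.75 mm.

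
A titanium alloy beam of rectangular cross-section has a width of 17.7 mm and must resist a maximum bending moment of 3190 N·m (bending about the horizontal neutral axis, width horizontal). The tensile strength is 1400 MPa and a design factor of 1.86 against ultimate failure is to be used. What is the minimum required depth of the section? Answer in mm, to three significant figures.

h = 37.9 mm

σ_allow = 1400/1.86 = 752.7 MPa.
For a rectangular section σ = 6M/(bh²), so h² = 6M/(b σ_allow) = 6×3190000/(17.7×752.7) = 1437 mm².
h = 37.90 mm.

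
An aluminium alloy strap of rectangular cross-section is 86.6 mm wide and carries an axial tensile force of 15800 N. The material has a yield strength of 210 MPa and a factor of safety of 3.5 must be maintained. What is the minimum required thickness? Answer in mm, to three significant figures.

t = 3.04 mm

σ_allow = 210/3.5 = 60.00 MPa.
Required area A = F/σ_allow = 15800/60.00 = 263.3 mm².
t = A/w = 263.3/86.6 = 3.041 mm.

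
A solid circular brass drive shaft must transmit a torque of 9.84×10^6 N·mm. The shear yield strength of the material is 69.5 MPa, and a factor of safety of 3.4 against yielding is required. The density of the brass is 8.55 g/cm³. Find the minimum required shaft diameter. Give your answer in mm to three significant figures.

d = 135 mm

Allowable shear stress τ_allow = 69.5/3.4 = 20.44 MPa.
For a solid shaft τ = 16T/(πd³), so d³ = 16T/(π τ_allow) = 16×9840000/(π×20.44) = 2.452×10^6 mm³.
d = (2.452×10^6)^(1/3) = 134.8 mm.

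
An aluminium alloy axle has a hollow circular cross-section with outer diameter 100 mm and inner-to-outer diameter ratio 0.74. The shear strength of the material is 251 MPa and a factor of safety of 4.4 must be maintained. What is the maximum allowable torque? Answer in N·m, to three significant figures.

τ_allow = 251/4.4 = 57.05 MPa.
For a hollow shaft T_allow = τ_allow·πd_o³(1−k⁴)/16 with 1−k⁴ = 0.7001, so πd_o³(1−k⁴)/16 = 137500 mm³.
T_allow = 57.05×137500 = 7.842×10^6 N·mm = 7842 N·m.

T_allow = 7840 N·m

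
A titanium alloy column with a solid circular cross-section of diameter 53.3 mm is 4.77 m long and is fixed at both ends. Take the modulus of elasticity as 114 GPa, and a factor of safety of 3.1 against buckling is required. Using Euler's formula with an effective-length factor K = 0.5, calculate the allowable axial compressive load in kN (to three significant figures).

I = πd⁴/64 = π×53.3⁴/64 = 396200 mm⁴.
Effective length L_e = KL = 0.5×4.77 m = 2385 mm.
Euler critical load P_cr = π²EI/L_e² = π²×114000×396200/2385² = 78360 N.
P_allow = P_cr/n = 78360/3.1 = 25280 N.

P_allow = 25.3 kN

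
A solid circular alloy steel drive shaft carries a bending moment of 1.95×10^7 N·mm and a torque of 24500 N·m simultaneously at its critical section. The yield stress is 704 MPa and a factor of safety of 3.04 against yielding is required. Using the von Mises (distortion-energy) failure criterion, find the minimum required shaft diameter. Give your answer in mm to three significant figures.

d = 108 mm

σ_allow = σ_y/n = 704/3.04 = 231.6 MPa.
For a solid shaft σ_b = 32M/(πd³) and τ = 16T/(πd³), so the von Mises stress is σ' = (16/πd³)·√(4M²+3T²).
√(4M²+3T²) = √(4×(1.950×10^7)² + 3×(2.450×10^7)²) = 5.763×10^7 N·mm.
d³ = 16×5.763×10^7/(π×231.6) = 1.268×10^6 mm³.
d = 108.2 mm.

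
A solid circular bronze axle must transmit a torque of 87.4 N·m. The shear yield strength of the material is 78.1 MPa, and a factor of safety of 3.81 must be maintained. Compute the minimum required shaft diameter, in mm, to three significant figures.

d = 27.9 mm

Allowable shear stress τ_allow = 78.1/3.81 = 20.50 MPa.
For a solid shaft τ = 16T/(πd³), so d³ = 16T/(π τ_allow) = 16×87400/(π×20.50) = 21710 mm³.
d = (21710)^(1/3) = 27.90 mm.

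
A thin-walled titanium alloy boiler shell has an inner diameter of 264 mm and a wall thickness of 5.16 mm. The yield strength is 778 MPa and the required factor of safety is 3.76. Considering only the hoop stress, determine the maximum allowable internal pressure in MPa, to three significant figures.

σ_allow = 778/3.76 = 206.9 MPa.
σ_h = pD/(2t) → p_allow = 2σ_allow t/D = 2×206.9×5.16/264 = 8.088 MPa.

p_allow = 8.09 MPa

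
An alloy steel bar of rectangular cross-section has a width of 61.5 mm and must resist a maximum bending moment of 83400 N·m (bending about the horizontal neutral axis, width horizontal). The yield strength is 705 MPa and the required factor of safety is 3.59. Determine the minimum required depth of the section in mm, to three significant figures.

h = 204 mm

σ_allow = 705/3.59 = 196.4 MPa.
For a rectangular section σ = 6M/(bh²), so h² = 6M/(b σ_allow) = 6×8.3400×10^7/(61.5×196.4) = 41430 mm².
h = 203.6 mm.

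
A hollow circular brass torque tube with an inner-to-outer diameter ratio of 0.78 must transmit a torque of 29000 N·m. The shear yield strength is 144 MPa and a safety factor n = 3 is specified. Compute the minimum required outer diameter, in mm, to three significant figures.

τ_allow = 144/3 = 48.00 MPa.
For a hollow shaft τ = 16T/[πd_o³(1−k⁴)] with k = 0.78, so 1−k⁴ = 0.6298.
d_o³ = 16T/[π τ_allow (1−k⁴)] = 16×2.9000×10^7/(π×48.00×0.6298) = 4.885×10^6 mm³.
d_o = 169.7 mm.

d_o = 170 mm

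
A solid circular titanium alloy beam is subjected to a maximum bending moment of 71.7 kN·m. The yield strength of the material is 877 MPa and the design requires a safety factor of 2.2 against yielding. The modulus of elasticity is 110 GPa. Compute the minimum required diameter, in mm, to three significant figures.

d = 122 mm

σ_allow = 877/2.2 = 398.6 MPa.
For a solid circular section σ = 32M/(πd³), so d³ = 32M/(π σ_allow) = 32×7.1700×10^7/(π×398.6) = 1.832×10^6 mm³.
d = 122.4 mm.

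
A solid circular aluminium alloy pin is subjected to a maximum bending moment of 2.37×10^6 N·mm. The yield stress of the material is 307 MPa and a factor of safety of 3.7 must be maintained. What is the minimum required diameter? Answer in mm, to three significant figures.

σ_allow = 307/3.7 = 82.97 MPa.
For a solid circular section σ = 32M/(πd³), so d³ = 32M/(π σ_allow) = 32×2370000/(π×82.97) = 290900 mm³.
d = 66.26 mm.

d = 66.3 mm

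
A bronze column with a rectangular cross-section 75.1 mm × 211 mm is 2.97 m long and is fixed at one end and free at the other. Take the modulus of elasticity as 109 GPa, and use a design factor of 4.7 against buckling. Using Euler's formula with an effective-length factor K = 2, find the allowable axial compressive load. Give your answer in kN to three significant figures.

Buckling occurs about the weak axis: I_min = h·b³/12 = 211×75.1³/12 = 7.448×10^6 mm⁴ (b = 75.1 mm is the smaller dimension).
Effective length L_e = KL = 2×2.97 m = 5940 mm.
Euler critical load P_cr = π²EI/L_e² = π²×109000×7.448×10^6/5940² = 227100 N.
P_allow = P_cr/n = 227100/4.7 = 48310 N.

P_allow = 48.3 kN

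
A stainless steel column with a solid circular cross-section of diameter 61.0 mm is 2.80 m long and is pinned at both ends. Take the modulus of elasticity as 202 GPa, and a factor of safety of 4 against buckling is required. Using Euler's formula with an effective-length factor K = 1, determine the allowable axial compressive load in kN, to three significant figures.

P_allow = 43.2 kN

I = πd⁴/64 = π×61.0⁴/64 = 679700 mm⁴.
Effective length L_e = KL = 1×2.80 m = 2800 mm.
Euler critical load P_cr = π²EI/L_e² = π²×202000×679700/2800² = 172800 N.
P_allow = P_cr/n = 172800/4 = 43210 N.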